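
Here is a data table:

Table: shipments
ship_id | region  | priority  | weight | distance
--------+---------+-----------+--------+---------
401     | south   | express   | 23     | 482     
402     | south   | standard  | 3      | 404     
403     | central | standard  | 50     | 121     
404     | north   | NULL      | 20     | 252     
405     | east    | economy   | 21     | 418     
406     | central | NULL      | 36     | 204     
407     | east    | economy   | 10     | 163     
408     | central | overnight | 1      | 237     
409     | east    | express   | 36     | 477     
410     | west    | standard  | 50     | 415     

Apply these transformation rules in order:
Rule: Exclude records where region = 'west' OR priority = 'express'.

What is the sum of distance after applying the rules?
1799

Step 1: Find records where region = 'west' OR priority = 'express'
Step 2: 3 records match, summing to 1374
Step 3: Original sum: 3173
Step 4: Remaining sum = 3173 - 1374 = 1799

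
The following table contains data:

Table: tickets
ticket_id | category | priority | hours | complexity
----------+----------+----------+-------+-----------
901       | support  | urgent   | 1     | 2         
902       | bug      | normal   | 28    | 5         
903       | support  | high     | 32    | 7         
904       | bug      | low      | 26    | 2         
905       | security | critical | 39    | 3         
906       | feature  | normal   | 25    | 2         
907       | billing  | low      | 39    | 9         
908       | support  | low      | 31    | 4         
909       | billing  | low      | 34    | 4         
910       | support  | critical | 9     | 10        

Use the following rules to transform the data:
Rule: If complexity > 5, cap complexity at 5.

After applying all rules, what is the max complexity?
5

Step 1: Original maximum complexity = 10
Step 2: Apply cap at 5
Step 3: 3 records had complexity > 5 and were capped
Step 4: Maximum after transformation = 5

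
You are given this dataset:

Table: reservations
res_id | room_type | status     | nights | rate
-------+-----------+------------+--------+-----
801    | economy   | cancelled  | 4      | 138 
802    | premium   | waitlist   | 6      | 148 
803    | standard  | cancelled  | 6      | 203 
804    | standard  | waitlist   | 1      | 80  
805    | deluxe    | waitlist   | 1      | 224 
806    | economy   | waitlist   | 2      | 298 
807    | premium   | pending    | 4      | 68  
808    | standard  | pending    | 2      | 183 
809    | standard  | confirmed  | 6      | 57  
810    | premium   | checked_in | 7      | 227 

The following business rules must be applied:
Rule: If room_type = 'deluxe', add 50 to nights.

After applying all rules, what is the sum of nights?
89

Step 1: Count records where room_type = 'deluxe': 1
Step 2: Total bonus added: 1 × 50 = 50
Step 3: Original sum of nights: 39
Step 4: Final sum = 39 + 50 = 89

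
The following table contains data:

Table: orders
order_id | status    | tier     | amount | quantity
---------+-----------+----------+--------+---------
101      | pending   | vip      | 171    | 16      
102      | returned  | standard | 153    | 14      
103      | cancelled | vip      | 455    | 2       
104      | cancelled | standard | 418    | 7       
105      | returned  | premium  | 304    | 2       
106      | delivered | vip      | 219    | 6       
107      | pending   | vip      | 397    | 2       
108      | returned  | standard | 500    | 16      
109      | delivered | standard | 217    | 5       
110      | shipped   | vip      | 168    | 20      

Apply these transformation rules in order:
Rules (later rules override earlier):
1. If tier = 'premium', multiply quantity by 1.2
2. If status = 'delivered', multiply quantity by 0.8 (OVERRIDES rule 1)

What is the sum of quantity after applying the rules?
88.2

Step 1: Rule 2 takes priority for records with status = 'delivered'
  - 2 records: 11 × 0.8 = 8.8
Step 2: Rule 1 applies to remaining records with tier = 'premium'
  - 1 records: 2 × 1.2 = 2.4
Step 3: Other records unchanged: 77
Step 4: Final sum = 8.8 + 2.4 + 77 = 88.2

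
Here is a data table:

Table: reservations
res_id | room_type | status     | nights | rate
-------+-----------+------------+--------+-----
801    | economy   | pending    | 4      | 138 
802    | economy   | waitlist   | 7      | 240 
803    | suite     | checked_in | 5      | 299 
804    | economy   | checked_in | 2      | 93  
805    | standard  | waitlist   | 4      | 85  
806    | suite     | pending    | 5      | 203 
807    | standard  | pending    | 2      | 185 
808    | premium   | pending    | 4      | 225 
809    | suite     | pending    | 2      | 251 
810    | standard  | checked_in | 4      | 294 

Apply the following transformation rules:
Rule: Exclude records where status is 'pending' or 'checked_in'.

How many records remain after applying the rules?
2

Step 1: Count records to exclude
  - 5 (pending) + 3 (checked_in) = 8 records
Step 2: Total records: 10
Step 3: Remaining = 10 - 8 = 2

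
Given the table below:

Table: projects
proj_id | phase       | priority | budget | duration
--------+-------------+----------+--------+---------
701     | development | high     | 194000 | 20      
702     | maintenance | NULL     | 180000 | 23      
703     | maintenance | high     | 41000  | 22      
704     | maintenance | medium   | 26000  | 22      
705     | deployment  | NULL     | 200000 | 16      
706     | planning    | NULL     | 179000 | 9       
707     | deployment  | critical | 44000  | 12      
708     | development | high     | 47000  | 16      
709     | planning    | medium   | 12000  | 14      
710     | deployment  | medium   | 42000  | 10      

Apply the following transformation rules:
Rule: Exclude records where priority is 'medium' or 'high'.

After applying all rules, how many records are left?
4

Step 1: Count records to exclude
  - 3 (medium) + 3 (high) = 6 records
Step 2: Total records: 10
Step 3: Remaining = 10 - 6 = 4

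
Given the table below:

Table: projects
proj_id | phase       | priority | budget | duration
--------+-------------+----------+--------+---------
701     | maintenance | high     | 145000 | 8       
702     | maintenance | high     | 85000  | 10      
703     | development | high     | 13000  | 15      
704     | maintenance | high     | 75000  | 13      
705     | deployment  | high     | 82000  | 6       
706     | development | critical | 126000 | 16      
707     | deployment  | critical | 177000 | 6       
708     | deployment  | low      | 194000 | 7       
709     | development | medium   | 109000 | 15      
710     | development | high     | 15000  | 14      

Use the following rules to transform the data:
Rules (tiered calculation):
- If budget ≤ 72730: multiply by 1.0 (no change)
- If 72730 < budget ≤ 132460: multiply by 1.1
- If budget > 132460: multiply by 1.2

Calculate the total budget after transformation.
1171900.0

Step 1: Tier 1 (budget ≤ 72730): 2 records, sum = 28000 × 1.0 = 28000.0
Step 2: Tier 2 (72730 < budget ≤ 132460): 5 records, sum = 477000 × 1.1 = 524700.0
Step 3: Tier 3 (budget > 132460): 3 records, sum = 516000 × 1.2 = 619200.0
Step 4: Final sum = 28000.0 + 524700.0 + 619200.0 = 1171900.0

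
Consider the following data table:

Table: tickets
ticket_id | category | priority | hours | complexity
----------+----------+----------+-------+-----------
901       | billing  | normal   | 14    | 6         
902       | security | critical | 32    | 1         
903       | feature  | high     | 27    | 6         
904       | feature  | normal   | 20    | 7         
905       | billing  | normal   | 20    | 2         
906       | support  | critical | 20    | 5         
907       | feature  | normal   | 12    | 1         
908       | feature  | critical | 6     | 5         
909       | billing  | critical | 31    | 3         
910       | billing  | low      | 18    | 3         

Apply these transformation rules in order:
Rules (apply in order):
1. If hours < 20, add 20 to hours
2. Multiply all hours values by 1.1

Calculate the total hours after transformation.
308.0

Step 1: Apply Rule 1 - Add 20 to records with hours < 20
  - 4 records affected: 50 + (4 × 20) = 130
  - Unaffected records: 150
  - Sum after Rule 1: 280
Step 2: Apply Rule 2 - Multiply all by 1.1
  - 280 × 1.1 = 308.0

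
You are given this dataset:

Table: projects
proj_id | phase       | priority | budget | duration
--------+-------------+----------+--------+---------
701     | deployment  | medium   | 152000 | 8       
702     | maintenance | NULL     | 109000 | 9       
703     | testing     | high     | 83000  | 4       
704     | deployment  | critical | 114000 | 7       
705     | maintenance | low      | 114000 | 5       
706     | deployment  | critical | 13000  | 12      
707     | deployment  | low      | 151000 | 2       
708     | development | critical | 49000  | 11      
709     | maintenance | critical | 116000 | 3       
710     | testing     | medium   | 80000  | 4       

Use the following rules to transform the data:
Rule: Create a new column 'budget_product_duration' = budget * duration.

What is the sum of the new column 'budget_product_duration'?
5562000

Step 1: For each record, compute budget * duration
Example calculations:
  152000 * 8 = 1216000
  109000 * 9 = 981000
  83000 * 4 = 332000
  ...
Step 2: Sum all derived values
Step 3: Total = 5562000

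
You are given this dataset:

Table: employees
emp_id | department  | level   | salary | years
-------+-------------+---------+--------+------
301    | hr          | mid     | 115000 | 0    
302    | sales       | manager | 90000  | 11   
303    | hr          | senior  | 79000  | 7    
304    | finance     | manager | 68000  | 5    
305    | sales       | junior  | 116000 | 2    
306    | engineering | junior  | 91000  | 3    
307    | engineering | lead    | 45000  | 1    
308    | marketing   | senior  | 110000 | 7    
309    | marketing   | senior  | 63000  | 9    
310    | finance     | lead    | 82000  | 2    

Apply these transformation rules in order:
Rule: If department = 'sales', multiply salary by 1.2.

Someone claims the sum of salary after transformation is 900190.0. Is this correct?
No, the correct result is 900200.0.

Step 1: Calculate the correct sum after transformation
Step 2: Apply multiplier 1.2 to records where department = 'sales'
Step 3: Correct result = 900200.0
Step 4: Claimed result = 900190.0
Step 5: 900200.0 ≠ 900190.0
Conclusion: The claimed result is incorrect. The correct answer is 900200.0.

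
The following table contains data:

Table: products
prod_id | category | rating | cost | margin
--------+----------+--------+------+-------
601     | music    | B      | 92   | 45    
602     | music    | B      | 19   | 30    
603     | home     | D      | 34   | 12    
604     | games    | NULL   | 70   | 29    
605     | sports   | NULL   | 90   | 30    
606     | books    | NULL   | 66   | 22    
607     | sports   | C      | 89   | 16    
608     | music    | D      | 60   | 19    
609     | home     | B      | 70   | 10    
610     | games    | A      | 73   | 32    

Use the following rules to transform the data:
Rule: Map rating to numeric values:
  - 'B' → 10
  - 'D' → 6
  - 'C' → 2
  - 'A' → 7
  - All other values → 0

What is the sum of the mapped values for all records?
51

Step 1: Apply mapping to each record
Step 2: Count by status:
  'B': 3 records × 10 = 30
  'D': 2 records × 6 = 12
  'C': 1 records × 2 = 2
  'A': 1 records × 7 = 7
Step 3: Sum all mapped values = 51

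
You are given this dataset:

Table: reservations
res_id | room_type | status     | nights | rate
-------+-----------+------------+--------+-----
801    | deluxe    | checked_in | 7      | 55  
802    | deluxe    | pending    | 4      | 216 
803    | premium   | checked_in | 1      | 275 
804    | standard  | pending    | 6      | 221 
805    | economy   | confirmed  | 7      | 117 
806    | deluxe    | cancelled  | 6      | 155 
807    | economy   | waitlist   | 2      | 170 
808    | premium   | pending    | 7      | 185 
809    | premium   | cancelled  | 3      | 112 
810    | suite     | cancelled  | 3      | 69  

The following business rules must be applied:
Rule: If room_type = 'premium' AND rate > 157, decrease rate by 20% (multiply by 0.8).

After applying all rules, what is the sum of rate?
1483.0

Step 1: Find records where room_type = 'premium' AND rate > 157
Step 2: 2 records match, summing to 460
Step 3: After multiplier: 460 × 0.8 = 368.0
Step 4: Unaffected records sum: 1115
Step 5: Final sum = 368.0 + 1115 = 1483.0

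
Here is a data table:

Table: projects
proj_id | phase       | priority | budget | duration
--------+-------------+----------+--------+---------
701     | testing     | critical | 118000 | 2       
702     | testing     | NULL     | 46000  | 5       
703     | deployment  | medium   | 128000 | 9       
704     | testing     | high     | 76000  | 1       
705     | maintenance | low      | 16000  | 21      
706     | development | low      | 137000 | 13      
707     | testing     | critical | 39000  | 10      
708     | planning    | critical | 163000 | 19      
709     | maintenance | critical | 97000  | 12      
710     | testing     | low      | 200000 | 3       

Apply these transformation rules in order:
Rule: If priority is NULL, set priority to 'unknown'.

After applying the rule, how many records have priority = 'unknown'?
1

Step 1: Count records where priority IS NULL
Step 2: Found 1 records with NULL priority
Step 3: These records will have priority set to 'unknown'
Step 4: Records already having priority = 'unknown': 0
Step 5: Answer: 1 + 0 = 1 records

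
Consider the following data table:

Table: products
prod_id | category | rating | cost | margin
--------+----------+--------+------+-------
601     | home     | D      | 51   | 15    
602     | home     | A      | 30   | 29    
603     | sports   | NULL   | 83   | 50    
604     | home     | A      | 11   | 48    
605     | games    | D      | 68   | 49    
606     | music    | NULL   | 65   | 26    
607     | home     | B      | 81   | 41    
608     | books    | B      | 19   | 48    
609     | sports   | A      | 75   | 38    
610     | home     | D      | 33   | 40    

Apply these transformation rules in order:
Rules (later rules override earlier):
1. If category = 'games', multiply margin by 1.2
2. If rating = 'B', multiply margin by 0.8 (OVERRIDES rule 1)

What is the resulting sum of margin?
376.0

Step 1: Rule 2 takes priority for records with rating = 'B'
  - 2 records: 89 × 0.8 = 71.2
Step 2: Rule 1 applies to remaining records with category = 'games'
  - 1 records: 49 × 1.2 = 58.8
Step 3: Other records unchanged: 246
Step 4: Final sum = 71.2 + 58.8 + 246 = 376.0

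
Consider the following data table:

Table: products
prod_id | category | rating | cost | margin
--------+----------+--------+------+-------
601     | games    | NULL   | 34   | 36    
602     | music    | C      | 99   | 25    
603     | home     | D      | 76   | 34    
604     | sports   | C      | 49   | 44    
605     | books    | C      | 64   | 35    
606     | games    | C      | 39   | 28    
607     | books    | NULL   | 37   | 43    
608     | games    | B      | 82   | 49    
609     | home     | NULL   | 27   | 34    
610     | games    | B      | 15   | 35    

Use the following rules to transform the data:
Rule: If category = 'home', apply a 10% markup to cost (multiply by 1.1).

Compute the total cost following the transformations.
532.3

Step 1: Records with category = 'home' have total cost = 103
Step 2: Apply multiplier: 103 × 1.1 = 113.3
Step 3: Other records total: 419
Step 4: Final sum = 113.3 + 419 = 532.3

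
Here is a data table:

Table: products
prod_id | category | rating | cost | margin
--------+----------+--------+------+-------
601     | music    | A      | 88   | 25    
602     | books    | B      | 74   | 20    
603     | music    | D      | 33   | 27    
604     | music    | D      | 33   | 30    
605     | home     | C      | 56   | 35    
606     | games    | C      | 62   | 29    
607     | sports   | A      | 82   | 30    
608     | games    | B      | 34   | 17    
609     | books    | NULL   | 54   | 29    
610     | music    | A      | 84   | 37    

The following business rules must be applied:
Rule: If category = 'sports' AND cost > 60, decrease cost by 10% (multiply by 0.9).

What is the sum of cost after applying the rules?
591.8

Step 1: Find records where category = 'sports' AND cost > 60
Step 2: 1 records match, summing to 82
Step 3: After multiplier: 82 × 0.9 = 73.8
Step 4: Unaffected records sum: 518
Step 5: Final sum = 73.8 + 518 = 591.8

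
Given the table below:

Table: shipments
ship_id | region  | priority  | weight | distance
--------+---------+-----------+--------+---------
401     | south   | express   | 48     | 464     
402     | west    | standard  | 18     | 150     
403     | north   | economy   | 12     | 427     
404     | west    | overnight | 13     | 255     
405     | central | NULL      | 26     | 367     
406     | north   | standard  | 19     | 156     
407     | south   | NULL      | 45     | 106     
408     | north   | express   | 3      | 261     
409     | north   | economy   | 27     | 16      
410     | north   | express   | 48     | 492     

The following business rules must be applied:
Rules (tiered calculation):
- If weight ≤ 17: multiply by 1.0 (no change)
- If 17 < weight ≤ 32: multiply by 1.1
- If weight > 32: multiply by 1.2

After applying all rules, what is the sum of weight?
296.2

Step 1: Tier 1 (weight ≤ 17): 3 records, sum = 28 × 1.0 = 28.0
Step 2: Tier 2 (17 < weight ≤ 32): 4 records, sum = 90 × 1.1 = 99.0
Step 3: Tier 3 (weight > 32): 3 records, sum = 141 × 1.2 = 169.2
Step 4: Final sum = 28.0 + 99.0 + 169.2 = 296.2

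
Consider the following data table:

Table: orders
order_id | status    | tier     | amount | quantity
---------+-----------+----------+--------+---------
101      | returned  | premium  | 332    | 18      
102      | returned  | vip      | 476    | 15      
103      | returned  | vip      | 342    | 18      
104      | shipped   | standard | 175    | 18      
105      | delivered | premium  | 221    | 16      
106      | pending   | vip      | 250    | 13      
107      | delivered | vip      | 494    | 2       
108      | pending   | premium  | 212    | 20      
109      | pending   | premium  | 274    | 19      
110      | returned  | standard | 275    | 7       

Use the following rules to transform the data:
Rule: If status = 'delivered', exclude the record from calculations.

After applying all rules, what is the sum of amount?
2336

Step 1: Identify records where status = 'delivered'
Step 2: The excluded records sum to 715
Step 3: Original total amount = 3051
Step 4: Remaining total = 3051 - 715 = 2336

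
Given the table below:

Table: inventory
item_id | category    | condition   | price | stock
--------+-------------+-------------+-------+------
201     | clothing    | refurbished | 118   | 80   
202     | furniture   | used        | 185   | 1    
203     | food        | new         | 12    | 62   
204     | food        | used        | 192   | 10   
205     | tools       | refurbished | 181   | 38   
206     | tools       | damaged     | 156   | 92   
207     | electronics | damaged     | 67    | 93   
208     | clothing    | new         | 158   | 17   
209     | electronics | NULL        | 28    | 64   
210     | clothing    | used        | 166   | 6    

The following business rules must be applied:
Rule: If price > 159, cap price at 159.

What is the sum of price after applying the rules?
1175

Step 1: 4 records have price > 159
Step 2: These records originally summed to 724
Step 3: After capping: 4 × 159 = 636
Step 4: Unaffected records sum: 539
Step 5: Final sum = 636 + 539 = 1175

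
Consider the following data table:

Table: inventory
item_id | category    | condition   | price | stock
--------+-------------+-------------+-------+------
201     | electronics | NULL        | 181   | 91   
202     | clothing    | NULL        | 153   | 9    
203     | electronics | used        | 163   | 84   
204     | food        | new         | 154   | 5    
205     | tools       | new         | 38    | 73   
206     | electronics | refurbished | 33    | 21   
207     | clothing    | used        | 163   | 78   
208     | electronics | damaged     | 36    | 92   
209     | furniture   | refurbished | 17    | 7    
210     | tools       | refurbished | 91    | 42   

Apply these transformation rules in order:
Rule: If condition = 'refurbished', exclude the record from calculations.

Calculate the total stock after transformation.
432

Step 1: Identify records where condition = 'refurbished'
Step 2: The excluded records sum to 70
Step 3: Original total stock = 502
Step 4: Remaining total = 502 - 70 = 432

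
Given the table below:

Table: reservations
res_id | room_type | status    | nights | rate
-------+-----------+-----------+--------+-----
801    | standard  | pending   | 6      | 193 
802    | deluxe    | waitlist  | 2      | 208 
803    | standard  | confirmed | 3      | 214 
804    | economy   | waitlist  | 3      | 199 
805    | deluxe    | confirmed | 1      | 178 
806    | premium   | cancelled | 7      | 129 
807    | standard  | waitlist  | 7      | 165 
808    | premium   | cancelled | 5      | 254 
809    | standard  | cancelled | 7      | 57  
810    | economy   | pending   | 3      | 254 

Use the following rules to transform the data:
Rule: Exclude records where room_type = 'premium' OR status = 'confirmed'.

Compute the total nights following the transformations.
28

Step 1: Find records where room_type = 'premium' OR status = 'confirmed'
Step 2: 4 records match, summing to 16
Step 3: Original sum: 44
Step 4: Remaining sum = 44 - 16 = 28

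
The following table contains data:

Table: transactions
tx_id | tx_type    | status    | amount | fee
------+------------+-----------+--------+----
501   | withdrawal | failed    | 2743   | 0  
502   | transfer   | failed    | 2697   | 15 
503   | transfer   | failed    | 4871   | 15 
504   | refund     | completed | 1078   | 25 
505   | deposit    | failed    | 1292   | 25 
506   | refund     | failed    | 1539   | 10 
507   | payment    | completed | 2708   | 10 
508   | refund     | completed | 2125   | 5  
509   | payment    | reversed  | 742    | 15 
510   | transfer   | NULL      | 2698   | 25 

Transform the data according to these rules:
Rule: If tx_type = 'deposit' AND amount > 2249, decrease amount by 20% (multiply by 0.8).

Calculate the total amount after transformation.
22493

Step 1: Find records where tx_type = 'deposit' AND amount > 2249
Step 2: 0 records match, summing to 0
Step 3: After multiplier: 0 × 0.8 = 0.0
Step 4: Unaffected records sum: 22493
Step 5: Final sum = 0.0 + 22493 = 22493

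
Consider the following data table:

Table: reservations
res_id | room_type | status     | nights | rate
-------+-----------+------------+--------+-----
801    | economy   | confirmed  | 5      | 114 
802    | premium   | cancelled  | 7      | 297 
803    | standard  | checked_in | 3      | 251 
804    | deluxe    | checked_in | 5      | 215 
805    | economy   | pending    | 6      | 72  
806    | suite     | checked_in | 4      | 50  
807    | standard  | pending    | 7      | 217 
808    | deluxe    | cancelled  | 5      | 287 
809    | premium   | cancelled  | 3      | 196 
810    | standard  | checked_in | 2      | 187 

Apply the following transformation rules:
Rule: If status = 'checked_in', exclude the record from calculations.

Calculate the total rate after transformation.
1183

Step 1: Identify records where status = 'checked_in'
Step 2: The excluded records sum to 703
Step 3: Original total rate = 1886
Step 4: Remaining total = 1886 - 703 = 1183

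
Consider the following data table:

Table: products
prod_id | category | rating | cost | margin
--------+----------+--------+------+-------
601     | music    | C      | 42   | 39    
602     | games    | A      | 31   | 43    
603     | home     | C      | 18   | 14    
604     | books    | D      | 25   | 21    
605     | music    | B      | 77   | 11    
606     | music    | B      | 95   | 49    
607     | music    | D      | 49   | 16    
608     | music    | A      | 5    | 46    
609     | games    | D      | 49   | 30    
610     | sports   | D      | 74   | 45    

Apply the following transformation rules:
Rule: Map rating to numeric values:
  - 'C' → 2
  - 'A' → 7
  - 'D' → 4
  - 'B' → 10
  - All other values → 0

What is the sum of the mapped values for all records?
54

Step 1: Apply mapping to each record
Step 2: Count by status:
  'C': 2 records × 2 = 4
  'A': 2 records × 7 = 14
  'D': 4 records × 4 = 16
  'B': 2 records × 10 = 20
Step 3: Sum all mapped values = 54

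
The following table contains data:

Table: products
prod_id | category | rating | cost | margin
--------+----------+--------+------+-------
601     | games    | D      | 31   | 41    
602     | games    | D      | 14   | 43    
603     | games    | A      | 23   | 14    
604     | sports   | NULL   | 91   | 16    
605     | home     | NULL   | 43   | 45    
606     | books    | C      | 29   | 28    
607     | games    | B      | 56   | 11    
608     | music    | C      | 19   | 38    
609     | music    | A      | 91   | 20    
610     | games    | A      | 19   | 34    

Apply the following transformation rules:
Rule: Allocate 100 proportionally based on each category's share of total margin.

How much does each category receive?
books: 9.66, games: 49.31, home: 15.52, music: 20.0, sports: 5.52

Step 1: Calculate total margin = 290
Step 2: Calculate each category's proportion:
  books: 28/290 = 9.66% → 9.66
  games: 143/290 = 49.31% → 49.31
  home: 45/290 = 15.52% → 15.52
  music: 58/290 = 20.00% → 20.0
  sports: 16/290 = 5.52% → 5.52
Step 3: Verify: sum of allocations ≈ 100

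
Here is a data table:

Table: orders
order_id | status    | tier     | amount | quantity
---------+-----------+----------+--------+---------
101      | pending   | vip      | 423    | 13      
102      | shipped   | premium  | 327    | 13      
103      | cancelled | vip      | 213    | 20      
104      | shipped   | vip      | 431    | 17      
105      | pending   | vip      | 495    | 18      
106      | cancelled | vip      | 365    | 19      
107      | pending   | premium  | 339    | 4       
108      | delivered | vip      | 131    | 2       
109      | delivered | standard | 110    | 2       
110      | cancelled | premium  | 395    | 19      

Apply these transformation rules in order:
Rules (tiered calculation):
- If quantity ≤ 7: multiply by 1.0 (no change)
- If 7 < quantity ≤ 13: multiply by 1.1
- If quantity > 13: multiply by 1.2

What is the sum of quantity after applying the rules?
148.2

Step 1: Tier 1 (quantity ≤ 7): 3 records, sum = 8 × 1.0 = 8.0
Step 2: Tier 2 (7 < quantity ≤ 13): 2 records, sum = 26 × 1.1 = 28.6
Step 3: Tier 3 (quantity > 13): 5 records, sum = 93 × 1.2 = 111.6
Step 4: Final sum = 8.0 + 28.6 + 111.6 = 148.2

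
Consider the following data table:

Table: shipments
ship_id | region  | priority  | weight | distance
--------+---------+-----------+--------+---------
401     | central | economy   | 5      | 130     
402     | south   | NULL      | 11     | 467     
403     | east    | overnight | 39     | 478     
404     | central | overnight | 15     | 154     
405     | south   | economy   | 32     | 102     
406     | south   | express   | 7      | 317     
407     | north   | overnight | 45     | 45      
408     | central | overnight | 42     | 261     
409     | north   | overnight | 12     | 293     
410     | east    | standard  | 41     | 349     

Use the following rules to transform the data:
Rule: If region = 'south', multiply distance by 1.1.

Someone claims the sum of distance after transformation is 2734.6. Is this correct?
No, the correct result is 2684.6.

Step 1: Calculate the correct sum after transformation
Step 2: Apply multiplier 1.1 to records where region = 'south'
Step 3: Correct result = 2684.6
Step 4: Claimed result = 2734.6
Step 5: 2684.6 ≠ 2734.6
Conclusion: The claimed result is incorrect. The correct answer is 2684.6.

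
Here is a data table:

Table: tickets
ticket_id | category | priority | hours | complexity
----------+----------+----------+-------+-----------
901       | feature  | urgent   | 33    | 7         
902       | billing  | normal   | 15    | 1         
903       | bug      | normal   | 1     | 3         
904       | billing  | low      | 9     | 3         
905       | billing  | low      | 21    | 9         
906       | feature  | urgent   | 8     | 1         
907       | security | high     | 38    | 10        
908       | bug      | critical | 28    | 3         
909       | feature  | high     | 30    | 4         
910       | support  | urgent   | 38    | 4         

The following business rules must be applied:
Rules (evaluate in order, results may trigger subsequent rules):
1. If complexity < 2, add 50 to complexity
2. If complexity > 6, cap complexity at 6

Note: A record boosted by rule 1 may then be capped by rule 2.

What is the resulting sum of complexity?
47

Step 1: Apply rule 1 to records with complexity < 2
  - 2 records get bonus of 50
  - Of these, 2 records then exceed 6 and get capped
Step 2: Apply rule 2 to records with complexity > 6
  - 3 records (original) are capped
Step 3: Calculate final sum = 47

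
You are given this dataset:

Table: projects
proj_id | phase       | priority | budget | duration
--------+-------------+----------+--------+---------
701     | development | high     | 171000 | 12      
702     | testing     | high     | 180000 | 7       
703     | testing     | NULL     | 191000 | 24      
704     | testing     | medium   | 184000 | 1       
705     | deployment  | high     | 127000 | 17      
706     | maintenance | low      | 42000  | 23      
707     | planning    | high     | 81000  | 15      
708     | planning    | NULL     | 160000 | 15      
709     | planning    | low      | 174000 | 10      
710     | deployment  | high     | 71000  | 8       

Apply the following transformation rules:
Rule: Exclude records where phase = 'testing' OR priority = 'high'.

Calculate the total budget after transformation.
376000

Step 1: Find records where phase = 'testing' OR priority = 'high'
Step 2: 7 records match, summing to 1005000
Step 3: Original sum: 1381000
Step 4: Remaining sum = 1381000 - 1005000 = 376000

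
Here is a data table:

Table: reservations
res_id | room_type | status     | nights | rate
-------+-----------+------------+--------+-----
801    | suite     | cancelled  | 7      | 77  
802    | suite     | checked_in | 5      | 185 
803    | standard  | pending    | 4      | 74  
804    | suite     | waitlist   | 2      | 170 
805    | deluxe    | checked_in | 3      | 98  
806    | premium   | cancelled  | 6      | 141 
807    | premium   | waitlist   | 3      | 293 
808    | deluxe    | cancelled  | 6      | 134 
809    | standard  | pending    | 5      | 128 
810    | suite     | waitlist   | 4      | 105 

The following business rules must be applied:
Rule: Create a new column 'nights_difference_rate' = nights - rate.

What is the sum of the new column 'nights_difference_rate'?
-1360

Step 1: For each record, compute nights - rate
Example calculations:
  7 - 77 = -70
  5 - 185 = -180
  4 - 74 = -70
  ...
Step 2: Sum all derived values
Step 3: Total = -1360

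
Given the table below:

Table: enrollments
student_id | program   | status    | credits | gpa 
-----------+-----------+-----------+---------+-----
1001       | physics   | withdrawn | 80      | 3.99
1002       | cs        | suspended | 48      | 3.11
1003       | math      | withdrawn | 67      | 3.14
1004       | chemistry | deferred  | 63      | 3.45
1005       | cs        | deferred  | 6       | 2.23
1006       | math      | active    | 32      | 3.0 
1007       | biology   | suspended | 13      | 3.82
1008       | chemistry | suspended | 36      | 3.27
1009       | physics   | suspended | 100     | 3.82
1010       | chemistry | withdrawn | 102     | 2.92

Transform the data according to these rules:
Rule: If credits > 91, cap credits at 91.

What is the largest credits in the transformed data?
91

Step 1: Original maximum credits = 102
Step 2: Apply cap at 91
Step 3: 2 records had credits > 91 and were capped
Step 4: Maximum after transformation = 91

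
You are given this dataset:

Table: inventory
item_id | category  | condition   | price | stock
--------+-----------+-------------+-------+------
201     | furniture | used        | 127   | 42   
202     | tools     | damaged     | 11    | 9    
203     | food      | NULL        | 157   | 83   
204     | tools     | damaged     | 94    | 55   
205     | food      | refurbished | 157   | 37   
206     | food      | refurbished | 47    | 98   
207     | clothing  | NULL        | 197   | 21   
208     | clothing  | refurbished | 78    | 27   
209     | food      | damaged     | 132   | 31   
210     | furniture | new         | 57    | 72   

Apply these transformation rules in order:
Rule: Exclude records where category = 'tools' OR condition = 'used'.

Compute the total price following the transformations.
825

Step 1: Find records where category = 'tools' OR condition = 'used'
Step 2: 3 records match, summing to 232
Step 3: Original sum: 1057
Step 4: Remaining sum = 1057 - 232 = 825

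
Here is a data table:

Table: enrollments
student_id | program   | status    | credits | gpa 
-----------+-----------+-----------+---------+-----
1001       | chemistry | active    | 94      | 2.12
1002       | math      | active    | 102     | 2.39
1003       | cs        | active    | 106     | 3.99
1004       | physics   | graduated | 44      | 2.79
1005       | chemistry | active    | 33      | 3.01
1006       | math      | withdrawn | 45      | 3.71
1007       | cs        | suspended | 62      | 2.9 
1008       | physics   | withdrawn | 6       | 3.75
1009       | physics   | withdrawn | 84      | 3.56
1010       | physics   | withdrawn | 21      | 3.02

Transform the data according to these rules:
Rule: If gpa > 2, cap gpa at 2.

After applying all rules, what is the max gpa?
2

Step 1: Original maximum gpa = 3.99
Step 2: Apply cap at 2
Step 3: 10 records had gpa > 2 and were capped
Step 4: Maximum after transformation = 2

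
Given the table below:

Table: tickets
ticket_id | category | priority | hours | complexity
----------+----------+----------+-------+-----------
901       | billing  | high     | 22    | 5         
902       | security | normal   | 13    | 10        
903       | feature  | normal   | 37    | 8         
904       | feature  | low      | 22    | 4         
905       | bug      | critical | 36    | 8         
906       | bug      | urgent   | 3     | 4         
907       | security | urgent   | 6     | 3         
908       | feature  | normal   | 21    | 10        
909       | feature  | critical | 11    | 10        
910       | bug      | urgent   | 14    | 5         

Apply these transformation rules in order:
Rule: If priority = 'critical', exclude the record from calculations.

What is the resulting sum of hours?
138

Step 1: Identify records where priority = 'critical'
Step 2: The excluded records sum to 47
Step 3: Original total hours = 185
Step 4: Remaining total = 185 - 47 = 138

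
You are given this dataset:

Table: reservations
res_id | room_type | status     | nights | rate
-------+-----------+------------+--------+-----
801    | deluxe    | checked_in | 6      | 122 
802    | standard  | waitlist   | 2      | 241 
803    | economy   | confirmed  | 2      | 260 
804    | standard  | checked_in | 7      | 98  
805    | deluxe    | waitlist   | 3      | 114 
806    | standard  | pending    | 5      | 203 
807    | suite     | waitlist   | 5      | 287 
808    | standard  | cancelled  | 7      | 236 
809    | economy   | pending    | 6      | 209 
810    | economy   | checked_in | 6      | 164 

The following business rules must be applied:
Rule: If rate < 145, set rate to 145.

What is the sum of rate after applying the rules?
2035

Step 1: 3 records have rate < 145
Step 2: These records originally summed to 334
Step 3: After setting to minimum: 3 × 145 = 435
Step 4: Unaffected records sum: 1600
Step 5: Final sum = 435 + 1600 = 2035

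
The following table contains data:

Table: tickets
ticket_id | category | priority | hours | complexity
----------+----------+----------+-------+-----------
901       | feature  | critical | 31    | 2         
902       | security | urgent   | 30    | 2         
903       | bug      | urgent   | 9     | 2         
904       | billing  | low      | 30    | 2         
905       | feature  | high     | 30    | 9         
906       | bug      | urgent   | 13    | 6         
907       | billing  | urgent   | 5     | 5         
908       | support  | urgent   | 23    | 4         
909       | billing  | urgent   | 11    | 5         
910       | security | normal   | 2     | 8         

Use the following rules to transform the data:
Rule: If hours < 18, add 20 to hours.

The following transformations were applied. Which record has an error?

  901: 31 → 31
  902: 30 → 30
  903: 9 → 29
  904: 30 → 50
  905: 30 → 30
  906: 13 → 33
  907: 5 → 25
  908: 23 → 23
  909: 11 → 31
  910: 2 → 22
Record 904 has an error. The correct transformed value should be 30, not 50.

Step 1: Check each record against the rule
Step 2: Record 904 has hours = 30
Step 3: Since 30 >= 18, the bonus should not have been applied
Step 4: Correct value = 30, but claimed value = 50
Conclusion: Record 904 has the error.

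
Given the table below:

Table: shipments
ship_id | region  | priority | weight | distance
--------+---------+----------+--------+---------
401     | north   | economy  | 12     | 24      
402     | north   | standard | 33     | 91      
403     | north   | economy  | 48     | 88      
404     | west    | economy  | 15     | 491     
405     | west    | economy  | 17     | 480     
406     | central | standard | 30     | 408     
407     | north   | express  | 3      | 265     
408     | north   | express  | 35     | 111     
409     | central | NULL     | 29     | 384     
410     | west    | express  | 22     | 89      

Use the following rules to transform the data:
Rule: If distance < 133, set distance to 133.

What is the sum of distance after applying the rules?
2693

Step 1: 5 records have distance < 133
Step 2: These records originally summed to 403
Step 3: After setting to minimum: 5 × 133 = 665
Step 4: Unaffected records sum: 2028
Step 5: Final sum = 665 + 2028 = 2693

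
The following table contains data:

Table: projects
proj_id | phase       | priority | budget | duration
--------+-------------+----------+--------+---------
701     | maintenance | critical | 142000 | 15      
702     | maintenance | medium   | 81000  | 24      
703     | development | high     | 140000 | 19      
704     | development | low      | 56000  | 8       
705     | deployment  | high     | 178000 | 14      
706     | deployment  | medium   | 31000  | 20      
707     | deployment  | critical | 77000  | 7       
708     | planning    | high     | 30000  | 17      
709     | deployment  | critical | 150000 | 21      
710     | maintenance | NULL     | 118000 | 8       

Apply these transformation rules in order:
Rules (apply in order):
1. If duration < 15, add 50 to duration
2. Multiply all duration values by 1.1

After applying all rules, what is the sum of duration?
388.3

Step 1: Apply Rule 1 - Add 50 to records with duration < 15
  - 4 records affected: 37 + (4 × 50) = 237
  - Unaffected records: 116
  - Sum after Rule 1: 353
Step 2: Apply Rule 2 - Multiply all by 1.1
  - 353 × 1.1 = 388.3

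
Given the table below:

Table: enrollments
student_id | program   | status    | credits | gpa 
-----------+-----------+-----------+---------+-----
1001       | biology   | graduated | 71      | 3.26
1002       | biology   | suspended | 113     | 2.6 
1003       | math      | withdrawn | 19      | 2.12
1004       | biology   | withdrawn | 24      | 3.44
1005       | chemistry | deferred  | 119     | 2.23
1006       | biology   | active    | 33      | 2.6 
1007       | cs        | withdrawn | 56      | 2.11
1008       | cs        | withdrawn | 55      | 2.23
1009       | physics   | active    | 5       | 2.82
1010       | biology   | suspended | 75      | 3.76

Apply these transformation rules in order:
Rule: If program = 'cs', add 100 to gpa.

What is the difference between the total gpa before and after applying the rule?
200.0

Step 1: Original sum of gpa = 27.17
Step 2: 2 records have program = 'cs'
Step 3: Each affected record changes by 100
Step 4: Total change = 2 × 100 = 200
Step 5: New sum = 27.17 + 200 = 227.17
Step 6: Difference = |227.17 - 27.17| = 200.0
        (Sum increased by 200.0)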